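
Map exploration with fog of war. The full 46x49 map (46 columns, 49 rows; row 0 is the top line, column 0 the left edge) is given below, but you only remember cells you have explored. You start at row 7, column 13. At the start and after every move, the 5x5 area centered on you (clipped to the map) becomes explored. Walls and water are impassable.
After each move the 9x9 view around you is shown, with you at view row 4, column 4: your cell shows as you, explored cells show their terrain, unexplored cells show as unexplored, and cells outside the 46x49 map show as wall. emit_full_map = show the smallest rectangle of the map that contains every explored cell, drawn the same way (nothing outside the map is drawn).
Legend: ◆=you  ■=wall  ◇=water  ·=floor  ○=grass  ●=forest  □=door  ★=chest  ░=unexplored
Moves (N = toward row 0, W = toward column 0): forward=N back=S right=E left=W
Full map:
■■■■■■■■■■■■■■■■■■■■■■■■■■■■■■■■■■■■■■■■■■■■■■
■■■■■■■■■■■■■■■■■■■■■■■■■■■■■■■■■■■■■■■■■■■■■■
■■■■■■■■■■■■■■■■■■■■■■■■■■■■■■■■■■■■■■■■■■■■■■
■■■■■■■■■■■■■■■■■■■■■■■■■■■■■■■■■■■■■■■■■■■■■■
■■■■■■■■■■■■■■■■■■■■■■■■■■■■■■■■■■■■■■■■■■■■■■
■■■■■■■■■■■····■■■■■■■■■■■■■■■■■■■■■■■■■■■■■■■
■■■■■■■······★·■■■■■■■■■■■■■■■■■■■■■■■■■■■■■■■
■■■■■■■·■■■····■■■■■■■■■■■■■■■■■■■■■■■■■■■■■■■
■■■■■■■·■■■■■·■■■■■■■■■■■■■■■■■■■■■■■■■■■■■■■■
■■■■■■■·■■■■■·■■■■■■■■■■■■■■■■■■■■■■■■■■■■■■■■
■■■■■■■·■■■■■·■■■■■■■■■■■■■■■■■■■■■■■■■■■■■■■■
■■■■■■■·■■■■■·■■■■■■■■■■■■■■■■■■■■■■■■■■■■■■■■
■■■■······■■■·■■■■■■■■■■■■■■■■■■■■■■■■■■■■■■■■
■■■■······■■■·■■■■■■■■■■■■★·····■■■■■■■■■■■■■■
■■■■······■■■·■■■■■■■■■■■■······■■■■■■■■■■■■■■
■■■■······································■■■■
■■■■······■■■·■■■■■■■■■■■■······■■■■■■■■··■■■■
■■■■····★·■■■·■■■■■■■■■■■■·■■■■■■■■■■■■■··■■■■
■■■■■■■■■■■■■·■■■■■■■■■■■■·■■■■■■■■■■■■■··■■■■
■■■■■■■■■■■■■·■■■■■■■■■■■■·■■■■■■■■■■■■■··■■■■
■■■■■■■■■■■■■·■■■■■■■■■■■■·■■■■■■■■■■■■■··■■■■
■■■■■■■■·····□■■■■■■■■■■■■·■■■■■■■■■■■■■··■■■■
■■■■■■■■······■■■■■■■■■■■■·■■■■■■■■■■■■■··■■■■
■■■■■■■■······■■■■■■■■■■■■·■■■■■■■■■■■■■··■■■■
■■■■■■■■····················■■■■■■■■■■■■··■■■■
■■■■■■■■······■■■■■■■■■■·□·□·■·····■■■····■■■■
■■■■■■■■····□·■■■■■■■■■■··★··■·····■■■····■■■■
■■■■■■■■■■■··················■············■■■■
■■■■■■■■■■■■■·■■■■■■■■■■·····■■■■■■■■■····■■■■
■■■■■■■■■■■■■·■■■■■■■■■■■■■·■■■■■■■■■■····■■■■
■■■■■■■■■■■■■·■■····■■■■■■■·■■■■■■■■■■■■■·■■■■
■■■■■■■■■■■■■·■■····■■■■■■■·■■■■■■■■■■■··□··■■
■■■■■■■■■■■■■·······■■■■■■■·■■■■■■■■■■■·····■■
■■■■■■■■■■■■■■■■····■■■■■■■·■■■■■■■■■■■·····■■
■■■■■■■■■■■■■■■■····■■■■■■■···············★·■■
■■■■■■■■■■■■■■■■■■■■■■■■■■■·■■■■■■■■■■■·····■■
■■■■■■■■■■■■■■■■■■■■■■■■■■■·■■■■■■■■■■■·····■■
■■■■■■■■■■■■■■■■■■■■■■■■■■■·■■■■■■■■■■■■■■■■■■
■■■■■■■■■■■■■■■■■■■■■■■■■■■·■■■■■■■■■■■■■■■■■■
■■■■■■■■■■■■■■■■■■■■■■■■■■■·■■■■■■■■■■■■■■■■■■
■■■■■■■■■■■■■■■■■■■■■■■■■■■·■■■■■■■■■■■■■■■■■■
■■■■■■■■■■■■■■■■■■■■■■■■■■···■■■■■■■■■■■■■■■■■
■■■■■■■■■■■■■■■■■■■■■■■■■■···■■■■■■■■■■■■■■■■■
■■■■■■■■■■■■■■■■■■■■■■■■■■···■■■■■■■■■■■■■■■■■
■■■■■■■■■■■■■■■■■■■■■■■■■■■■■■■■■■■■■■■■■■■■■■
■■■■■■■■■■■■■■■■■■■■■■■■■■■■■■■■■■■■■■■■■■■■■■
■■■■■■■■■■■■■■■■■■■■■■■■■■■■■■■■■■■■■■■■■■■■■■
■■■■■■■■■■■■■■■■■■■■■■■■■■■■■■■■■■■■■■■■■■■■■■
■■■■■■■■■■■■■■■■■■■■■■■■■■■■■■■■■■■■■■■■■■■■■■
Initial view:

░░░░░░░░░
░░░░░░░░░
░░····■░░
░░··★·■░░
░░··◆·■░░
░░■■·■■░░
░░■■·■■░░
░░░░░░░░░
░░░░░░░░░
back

░░░░░░░░░
░░····■░░
░░··★·■░░
░░····■░░
░░■■◆■■░░
░░■■·■■░░
░░■■·■■░░
░░░░░░░░░
░░░░░░░░░

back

░░····■░░
░░··★·■░░
░░····■░░
░░■■·■■░░
░░■■◆■■░░
░░■■·■■░░
░░■■·■■░░
░░░░░░░░░
░░░░░░░░░

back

░░··★·■░░
░░····■░░
░░■■·■■░░
░░■■·■■░░
░░■■◆■■░░
░░■■·■■░░
░░■■·■■░░
░░░░░░░░░
░░░░░░░░░

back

░░····■░░
░░■■·■■░░
░░■■·■■░░
░░■■·■■░░
░░■■◆■■░░
░░■■·■■░░
░░■■·■■░░
░░░░░░░░░
░░░░░░░░░

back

░░■■·■■░░
░░■■·■■░░
░░■■·■■░░
░░■■·■■░░
░░■■◆■■░░
░░■■·■■░░
░░■■·■■░░
░░░░░░░░░
░░░░░░░░░

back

░░■■·■■░░
░░■■·■■░░
░░■■·■■░░
░░■■·■■░░
░░■■◆■■░░
░░■■·■■░░
░░·····░░
░░░░░░░░░
░░░░░░░░░

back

░░■■·■■░░
░░■■·■■░░
░░■■·■■░░
░░■■·■■░░
░░■■◆■■░░
░░·····░░
░░■■·■■░░
░░░░░░░░░
░░░░░░░░░

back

░░■■·■■░░
░░■■·■■░░
░░■■·■■░░
░░■■·■■░░
░░··◆··░░
░░■■·■■░░
░░■■·■■░░
░░░░░░░░░
░░░░░░░░░

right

░■■·■■░░░
░■■·■■░░░
░■■·■■■░░
░■■·■■■░░
░···◆··░░
░■■·■■■░░
░■■·■■■░░
░░░░░░░░░
░░░░░░░░░

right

■■·■■░░░░
■■·■■░░░░
■■·■■■■░░
■■·■■■■░░
····◆··░░
■■·■■■■░░
■■·■■■■░░
░░░░░░░░░
░░░░░░░░░

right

■·■■░░░░░
■·■■░░░░░
■·■■■■■░░
■·■■■■■░░
····◆··░░
■·■■■■■░░
■·■■■■■░░
░░░░░░░░░
░░░░░░░░░

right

·■■░░░░░░
·■■░░░░░░
·■■■■■■░░
·■■■■■■░░
····◆··░░
·■■■■■■░░
·■■■■■■░░
░░░░░░░░░
░░░░░░░░░

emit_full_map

····■░░░░
··★·■░░░░
····■░░░░
■■·■■░░░░
■■·■■░░░░
■■·■■░░░░
■■·■■░░░░
■■·■■░░░░
■■·■■■■■■
■■·■■■■■■
······◆··
■■·■■■■■■
■■·■■■■■■

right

■■░░░░░░░
■■░░░░░░░
■■■■■■■░░
■■■■■■■░░
····◆··░░
■■■■■■■░░
■■■■■■■░░
░░░░░░░░░
░░░░░░░░░

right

■░░░░░░░░
■░░░░░░░░
■■■■■■■░░
■■■■■■■░░
····◆··░░
■■■■■■■░░
■■■■■■■░░
░░░░░░░░░
░░░░░░░░░

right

░░░░░░░░░
░░░░░░░░░
■■■■■■■░░
■■■■■■■░░
····◆··░░
■■■■■■■░░
■■■■■■■░░
░░░░░░░░░
░░░░░░░░░

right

░░░░░░░░░
░░░░░░░░░
■■■■■■■░░
■■■■■■■░░
····◆··░░
■■■■■■■░░
■■■■■■■░░
░░░░░░░░░
░░░░░░░░░

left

░░░░░░░░░
░░░░░░░░░
■■■■■■■■░
■■■■■■■■░
····◆···░
■■■■■■■■░
■■■■■■■■░
░░░░░░░░░
░░░░░░░░░

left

■░░░░░░░░
■░░░░░░░░
■■■■■■■■■
■■■■■■■■■
····◆····
■■■■■■■■■
■■■■■■■■■
░░░░░░░░░
░░░░░░░░░

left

■■░░░░░░░
■■░░░░░░░
■■■■■■■■■
■■■■■■■■■
····◆····
■■■■■■■■■
■■■■■■■■■
░░░░░░░░░
░░░░░░░░░

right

■░░░░░░░░
■░░░░░░░░
■■■■■■■■■
■■■■■■■■■
····◆····
■■■■■■■■■
■■■■■■■■■
░░░░░░░░░
░░░░░░░░░

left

■■░░░░░░░
■■░░░░░░░
■■■■■■■■■
■■■■■■■■■
····◆····
■■■■■■■■■
■■■■■■■■■
░░░░░░░░░
░░░░░░░░░


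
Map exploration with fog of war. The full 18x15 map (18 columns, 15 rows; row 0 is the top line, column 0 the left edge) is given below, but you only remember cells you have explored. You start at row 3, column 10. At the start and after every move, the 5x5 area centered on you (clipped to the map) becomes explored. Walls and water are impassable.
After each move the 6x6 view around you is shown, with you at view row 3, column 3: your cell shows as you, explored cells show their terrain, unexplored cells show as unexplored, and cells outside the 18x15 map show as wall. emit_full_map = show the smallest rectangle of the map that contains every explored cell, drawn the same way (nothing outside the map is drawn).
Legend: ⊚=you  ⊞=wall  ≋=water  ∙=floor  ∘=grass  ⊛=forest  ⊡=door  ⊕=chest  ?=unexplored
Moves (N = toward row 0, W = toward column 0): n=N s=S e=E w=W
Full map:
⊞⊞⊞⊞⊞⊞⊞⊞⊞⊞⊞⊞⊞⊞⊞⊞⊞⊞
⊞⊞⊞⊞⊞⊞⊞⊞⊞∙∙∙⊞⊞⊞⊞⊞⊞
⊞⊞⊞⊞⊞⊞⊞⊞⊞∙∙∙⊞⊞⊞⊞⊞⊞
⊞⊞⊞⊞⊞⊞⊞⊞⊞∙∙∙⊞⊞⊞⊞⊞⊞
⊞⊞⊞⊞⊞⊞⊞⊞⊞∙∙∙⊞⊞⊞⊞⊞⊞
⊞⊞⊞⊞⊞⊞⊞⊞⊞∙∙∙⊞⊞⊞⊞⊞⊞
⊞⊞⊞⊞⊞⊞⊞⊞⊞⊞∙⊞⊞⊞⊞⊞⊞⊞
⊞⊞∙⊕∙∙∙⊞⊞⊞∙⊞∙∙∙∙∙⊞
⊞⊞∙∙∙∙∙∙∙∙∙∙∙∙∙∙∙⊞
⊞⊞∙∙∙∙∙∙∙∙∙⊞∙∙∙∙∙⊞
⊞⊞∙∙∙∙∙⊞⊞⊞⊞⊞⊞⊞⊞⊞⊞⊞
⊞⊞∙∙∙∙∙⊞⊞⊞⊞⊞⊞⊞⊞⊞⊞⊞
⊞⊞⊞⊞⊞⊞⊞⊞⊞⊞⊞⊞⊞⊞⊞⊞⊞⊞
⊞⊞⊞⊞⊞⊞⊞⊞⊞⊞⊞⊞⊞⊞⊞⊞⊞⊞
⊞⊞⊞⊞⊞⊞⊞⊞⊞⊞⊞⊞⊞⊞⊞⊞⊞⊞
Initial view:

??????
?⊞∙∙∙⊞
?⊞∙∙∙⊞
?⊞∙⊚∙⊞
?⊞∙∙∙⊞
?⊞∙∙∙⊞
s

?⊞∙∙∙⊞
?⊞∙∙∙⊞
?⊞∙∙∙⊞
?⊞∙⊚∙⊞
?⊞∙∙∙⊞
?⊞⊞∙⊞⊞

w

??⊞∙∙∙
?⊞⊞∙∙∙
?⊞⊞∙∙∙
?⊞⊞⊚∙∙
?⊞⊞∙∙∙
?⊞⊞⊞∙⊞

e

?⊞∙∙∙⊞
⊞⊞∙∙∙⊞
⊞⊞∙∙∙⊞
⊞⊞∙⊚∙⊞
⊞⊞∙∙∙⊞
⊞⊞⊞∙⊞⊞

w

??⊞∙∙∙
?⊞⊞∙∙∙
?⊞⊞∙∙∙
?⊞⊞⊚∙∙
?⊞⊞∙∙∙
?⊞⊞⊞∙⊞

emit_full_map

?⊞∙∙∙⊞
⊞⊞∙∙∙⊞
⊞⊞∙∙∙⊞
⊞⊞⊚∙∙⊞
⊞⊞∙∙∙⊞
⊞⊞⊞∙⊞⊞

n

??????
?⊞⊞∙∙∙
?⊞⊞∙∙∙
?⊞⊞⊚∙∙
?⊞⊞∙∙∙
?⊞⊞∙∙∙

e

??????
⊞⊞∙∙∙⊞
⊞⊞∙∙∙⊞
⊞⊞∙⊚∙⊞
⊞⊞∙∙∙⊞
⊞⊞∙∙∙⊞

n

⊞⊞⊞⊞⊞⊞
?⊞⊞⊞⊞⊞
⊞⊞∙∙∙⊞
⊞⊞∙⊚∙⊞
⊞⊞∙∙∙⊞
⊞⊞∙∙∙⊞

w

⊞⊞⊞⊞⊞⊞
?⊞⊞⊞⊞⊞
?⊞⊞∙∙∙
?⊞⊞⊚∙∙
?⊞⊞∙∙∙
?⊞⊞∙∙∙

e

⊞⊞⊞⊞⊞⊞
⊞⊞⊞⊞⊞⊞
⊞⊞∙∙∙⊞
⊞⊞∙⊚∙⊞
⊞⊞∙∙∙⊞
⊞⊞∙∙∙⊞

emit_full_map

⊞⊞⊞⊞⊞⊞
⊞⊞∙∙∙⊞
⊞⊞∙⊚∙⊞
⊞⊞∙∙∙⊞
⊞⊞∙∙∙⊞
⊞⊞∙∙∙⊞
⊞⊞⊞∙⊞⊞


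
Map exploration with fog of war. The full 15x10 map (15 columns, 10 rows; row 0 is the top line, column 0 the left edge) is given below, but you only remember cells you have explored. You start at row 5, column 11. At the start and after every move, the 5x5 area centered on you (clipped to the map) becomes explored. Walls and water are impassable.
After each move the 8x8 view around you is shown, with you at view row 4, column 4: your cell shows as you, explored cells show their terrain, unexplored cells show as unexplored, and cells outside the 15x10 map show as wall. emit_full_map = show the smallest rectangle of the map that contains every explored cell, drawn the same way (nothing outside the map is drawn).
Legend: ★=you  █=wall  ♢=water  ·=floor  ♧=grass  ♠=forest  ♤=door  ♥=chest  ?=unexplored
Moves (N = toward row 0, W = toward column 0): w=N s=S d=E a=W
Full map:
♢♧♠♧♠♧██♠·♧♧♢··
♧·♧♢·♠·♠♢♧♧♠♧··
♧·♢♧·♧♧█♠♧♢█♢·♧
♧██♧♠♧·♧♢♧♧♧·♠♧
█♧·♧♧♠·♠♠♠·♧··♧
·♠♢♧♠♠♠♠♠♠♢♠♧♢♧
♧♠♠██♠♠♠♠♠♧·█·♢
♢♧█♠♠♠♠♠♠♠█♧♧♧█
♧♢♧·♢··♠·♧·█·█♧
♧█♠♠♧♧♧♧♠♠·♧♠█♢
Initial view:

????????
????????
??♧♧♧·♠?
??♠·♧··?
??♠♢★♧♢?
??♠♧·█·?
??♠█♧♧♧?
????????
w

????????
????????
??♧♢█♢·?
??♧♧♧·♠?
??♠·★··?
??♠♢♠♧♢?
??♠♧·█·?
??♠█♧♧♧?

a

????????
????????
??♠♧♢█♢·
??♢♧♧♧·♠
??♠♠★♧··
??♠♠♢♠♧♢
??♠♠♧·█·
???♠█♧♧♧

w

████████
????????
??♢♧♧♠♧?
??♠♧♢█♢·
??♢♧★♧·♠
??♠♠·♧··
??♠♠♢♠♧♢
??♠♠♧·█·

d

████████
????????
?♢♧♧♠♧·?
?♠♧♢█♢·?
?♢♧♧★·♠?
?♠♠·♧··?
?♠♠♢♠♧♢?
?♠♠♧·█·?

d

████████
???????█
♢♧♧♠♧··█
♠♧♢█♢·♧█
♢♧♧♧★♠♧█
♠♠·♧··♧█
♠♠♢♠♧♢♧█
♠♠♧·█·?█

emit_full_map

♢♧♧♠♧··
♠♧♢█♢·♧
♢♧♧♧★♠♧
♠♠·♧··♧
♠♠♢♠♧♢♧
♠♠♧·█·?
?♠█♧♧♧?

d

████████
??????██
♧♧♠♧··██
♧♢█♢·♧██
♧♧♧·★♧██
♠·♧··♧██
♠♢♠♧♢♧██
♠♧·█·?██

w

████████
████████
??♧♢··██
♧♧♠♧··██
♧♢█♢★♧██
♧♧♧·♠♧██
♠·♧··♧██
♠♢♠♧♢♧██

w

████████
████████
████████
??♧♢··██
♧♧♠♧★·██
♧♢█♢·♧██
♧♧♧·♠♧██
♠·♧··♧██

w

████████
████████
████████
████████
??♧♢★·██
♧♧♠♧··██
♧♢█♢·♧██
♧♧♧·♠♧██

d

████████
████████
████████
████████
?♧♢·★███
♧♠♧··███
♢█♢·♧███
♧♧·♠♧███

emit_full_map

???♧♢·★
♢♧♧♠♧··
♠♧♢█♢·♧
♢♧♧♧·♠♧
♠♠·♧··♧
♠♠♢♠♧♢♧
♠♠♧·█·?
?♠█♧♧♧?

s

████████
████████
████████
?♧♢··███
♧♠♧·★███
♢█♢·♧███
♧♧·♠♧███
·♧··♧███

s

████████
████████
?♧♢··███
♧♠♧··███
♢█♢·★███
♧♧·♠♧███
·♧··♧███
♢♠♧♢♧███

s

████████
?♧♢··███
♧♠♧··███
♢█♢·♧███
♧♧·♠★███
·♧··♧███
♢♠♧♢♧███
♧·█·?███

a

████████
??♧♢··██
♧♧♠♧··██
♧♢█♢·♧██
♧♧♧·★♧██
♠·♧··♧██
♠♢♠♧♢♧██
♠♧·█·?██

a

████████
???♧♢··█
♢♧♧♠♧··█
♠♧♢█♢·♧█
♢♧♧♧★♠♧█
♠♠·♧··♧█
♠♠♢♠♧♢♧█
♠♠♧·█·?█

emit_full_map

???♧♢··
♢♧♧♠♧··
♠♧♢█♢·♧
♢♧♧♧★♠♧
♠♠·♧··♧
♠♠♢♠♧♢♧
♠♠♧·█·?
?♠█♧♧♧?


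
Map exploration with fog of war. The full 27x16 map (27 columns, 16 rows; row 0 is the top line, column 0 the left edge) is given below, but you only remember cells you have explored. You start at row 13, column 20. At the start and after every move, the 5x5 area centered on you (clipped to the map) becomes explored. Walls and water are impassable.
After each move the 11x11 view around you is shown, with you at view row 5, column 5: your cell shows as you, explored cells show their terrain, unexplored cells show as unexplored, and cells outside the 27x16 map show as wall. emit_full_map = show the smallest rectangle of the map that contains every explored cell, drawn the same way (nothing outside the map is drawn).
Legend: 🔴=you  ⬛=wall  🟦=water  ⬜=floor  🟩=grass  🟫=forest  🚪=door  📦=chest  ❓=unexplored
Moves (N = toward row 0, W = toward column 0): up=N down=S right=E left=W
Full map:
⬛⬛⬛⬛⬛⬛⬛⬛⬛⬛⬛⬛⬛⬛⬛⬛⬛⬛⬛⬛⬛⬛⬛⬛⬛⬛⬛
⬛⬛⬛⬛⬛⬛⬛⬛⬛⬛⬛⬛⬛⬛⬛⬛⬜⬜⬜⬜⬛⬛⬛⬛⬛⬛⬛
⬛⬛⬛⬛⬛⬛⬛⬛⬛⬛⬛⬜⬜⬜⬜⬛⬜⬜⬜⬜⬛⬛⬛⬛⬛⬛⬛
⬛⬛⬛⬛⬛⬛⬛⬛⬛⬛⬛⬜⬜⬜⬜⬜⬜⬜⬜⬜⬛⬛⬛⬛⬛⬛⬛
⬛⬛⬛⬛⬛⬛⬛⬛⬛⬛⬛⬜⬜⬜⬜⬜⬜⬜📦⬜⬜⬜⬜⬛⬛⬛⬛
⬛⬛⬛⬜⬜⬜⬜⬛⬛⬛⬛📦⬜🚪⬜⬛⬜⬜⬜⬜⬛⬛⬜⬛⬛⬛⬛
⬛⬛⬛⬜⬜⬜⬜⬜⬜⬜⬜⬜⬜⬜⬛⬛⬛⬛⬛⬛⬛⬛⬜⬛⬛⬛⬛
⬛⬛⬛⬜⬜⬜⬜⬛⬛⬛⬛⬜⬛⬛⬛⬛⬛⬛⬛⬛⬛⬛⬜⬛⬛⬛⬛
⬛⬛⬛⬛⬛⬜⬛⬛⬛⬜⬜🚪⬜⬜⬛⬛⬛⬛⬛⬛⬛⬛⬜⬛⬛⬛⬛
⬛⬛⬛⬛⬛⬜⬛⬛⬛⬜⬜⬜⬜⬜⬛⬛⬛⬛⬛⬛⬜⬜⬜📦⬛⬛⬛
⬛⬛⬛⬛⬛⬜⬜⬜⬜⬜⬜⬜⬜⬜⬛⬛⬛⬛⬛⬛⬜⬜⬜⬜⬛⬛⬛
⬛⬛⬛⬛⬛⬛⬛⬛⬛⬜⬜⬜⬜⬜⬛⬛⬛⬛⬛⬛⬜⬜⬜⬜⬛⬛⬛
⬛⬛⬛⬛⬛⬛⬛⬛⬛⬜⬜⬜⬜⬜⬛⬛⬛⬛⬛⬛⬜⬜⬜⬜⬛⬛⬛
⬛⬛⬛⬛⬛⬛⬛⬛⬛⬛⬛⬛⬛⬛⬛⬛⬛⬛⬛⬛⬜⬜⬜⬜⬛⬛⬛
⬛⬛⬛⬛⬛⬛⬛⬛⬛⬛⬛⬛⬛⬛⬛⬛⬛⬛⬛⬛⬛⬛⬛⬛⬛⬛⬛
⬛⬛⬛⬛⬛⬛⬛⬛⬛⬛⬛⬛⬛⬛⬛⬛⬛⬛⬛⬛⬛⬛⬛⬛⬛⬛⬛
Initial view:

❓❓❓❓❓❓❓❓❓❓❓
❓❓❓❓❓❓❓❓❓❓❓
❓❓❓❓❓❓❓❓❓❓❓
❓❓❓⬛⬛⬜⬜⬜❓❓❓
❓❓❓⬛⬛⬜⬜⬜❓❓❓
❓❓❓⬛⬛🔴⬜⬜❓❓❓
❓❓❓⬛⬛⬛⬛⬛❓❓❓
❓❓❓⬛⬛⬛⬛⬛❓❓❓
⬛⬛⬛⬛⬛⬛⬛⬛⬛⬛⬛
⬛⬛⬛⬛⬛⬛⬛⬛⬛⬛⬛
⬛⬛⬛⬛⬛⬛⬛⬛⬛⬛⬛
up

❓❓❓❓❓❓❓❓❓❓❓
❓❓❓❓❓❓❓❓❓❓❓
❓❓❓❓❓❓❓❓❓❓❓
❓❓❓⬛⬛⬜⬜⬜❓❓❓
❓❓❓⬛⬛⬜⬜⬜❓❓❓
❓❓❓⬛⬛🔴⬜⬜❓❓❓
❓❓❓⬛⬛⬜⬜⬜❓❓❓
❓❓❓⬛⬛⬛⬛⬛❓❓❓
❓❓❓⬛⬛⬛⬛⬛❓❓❓
⬛⬛⬛⬛⬛⬛⬛⬛⬛⬛⬛
⬛⬛⬛⬛⬛⬛⬛⬛⬛⬛⬛

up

❓❓❓❓❓❓❓❓❓❓❓
❓❓❓❓❓❓❓❓❓❓❓
❓❓❓❓❓❓❓❓❓❓❓
❓❓❓⬛⬛⬜⬜⬜❓❓❓
❓❓❓⬛⬛⬜⬜⬜❓❓❓
❓❓❓⬛⬛🔴⬜⬜❓❓❓
❓❓❓⬛⬛⬜⬜⬜❓❓❓
❓❓❓⬛⬛⬜⬜⬜❓❓❓
❓❓❓⬛⬛⬛⬛⬛❓❓❓
❓❓❓⬛⬛⬛⬛⬛❓❓❓
⬛⬛⬛⬛⬛⬛⬛⬛⬛⬛⬛

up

❓❓❓❓❓❓❓❓❓❓❓
❓❓❓❓❓❓❓❓❓❓❓
❓❓❓❓❓❓❓❓❓❓❓
❓❓❓⬛⬛⬛⬛⬜❓❓❓
❓❓❓⬛⬛⬜⬜⬜❓❓❓
❓❓❓⬛⬛🔴⬜⬜❓❓❓
❓❓❓⬛⬛⬜⬜⬜❓❓❓
❓❓❓⬛⬛⬜⬜⬜❓❓❓
❓❓❓⬛⬛⬜⬜⬜❓❓❓
❓❓❓⬛⬛⬛⬛⬛❓❓❓
❓❓❓⬛⬛⬛⬛⬛❓❓❓

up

❓❓❓❓❓❓❓❓❓❓❓
❓❓❓❓❓❓❓❓❓❓❓
❓❓❓❓❓❓❓❓❓❓❓
❓❓❓⬛⬛⬛⬛⬜❓❓❓
❓❓❓⬛⬛⬛⬛⬜❓❓❓
❓❓❓⬛⬛🔴⬜⬜❓❓❓
❓❓❓⬛⬛⬜⬜⬜❓❓❓
❓❓❓⬛⬛⬜⬜⬜❓❓❓
❓❓❓⬛⬛⬜⬜⬜❓❓❓
❓❓❓⬛⬛⬜⬜⬜❓❓❓
❓❓❓⬛⬛⬛⬛⬛❓❓❓

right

❓❓❓❓❓❓❓❓❓❓❓
❓❓❓❓❓❓❓❓❓❓❓
❓❓❓❓❓❓❓❓❓❓❓
❓❓⬛⬛⬛⬛⬜⬛❓❓❓
❓❓⬛⬛⬛⬛⬜⬛❓❓❓
❓❓⬛⬛⬜🔴⬜📦❓❓❓
❓❓⬛⬛⬜⬜⬜⬜❓❓❓
❓❓⬛⬛⬜⬜⬜⬜❓❓❓
❓❓⬛⬛⬜⬜⬜❓❓❓❓
❓❓⬛⬛⬜⬜⬜❓❓❓❓
❓❓⬛⬛⬛⬛⬛❓❓❓❓

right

❓❓❓❓❓❓❓❓❓❓⬛
❓❓❓❓❓❓❓❓❓❓⬛
❓❓❓❓❓❓❓❓❓❓⬛
❓⬛⬛⬛⬛⬜⬛⬛❓❓⬛
❓⬛⬛⬛⬛⬜⬛⬛❓❓⬛
❓⬛⬛⬜⬜🔴📦⬛❓❓⬛
❓⬛⬛⬜⬜⬜⬜⬛❓❓⬛
❓⬛⬛⬜⬜⬜⬜⬛❓❓⬛
❓⬛⬛⬜⬜⬜❓❓❓❓⬛
❓⬛⬛⬜⬜⬜❓❓❓❓⬛
❓⬛⬛⬛⬛⬛❓❓❓❓⬛

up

❓❓❓❓❓❓❓❓❓❓⬛
❓❓❓❓❓❓❓❓❓❓⬛
❓❓❓❓❓❓❓❓❓❓⬛
❓❓❓⬛⬛⬜⬛⬛❓❓⬛
❓⬛⬛⬛⬛⬜⬛⬛❓❓⬛
❓⬛⬛⬛⬛🔴⬛⬛❓❓⬛
❓⬛⬛⬜⬜⬜📦⬛❓❓⬛
❓⬛⬛⬜⬜⬜⬜⬛❓❓⬛
❓⬛⬛⬜⬜⬜⬜⬛❓❓⬛
❓⬛⬛⬜⬜⬜❓❓❓❓⬛
❓⬛⬛⬜⬜⬜❓❓❓❓⬛

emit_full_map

❓❓⬛⬛⬜⬛⬛
⬛⬛⬛⬛⬜⬛⬛
⬛⬛⬛⬛🔴⬛⬛
⬛⬛⬜⬜⬜📦⬛
⬛⬛⬜⬜⬜⬜⬛
⬛⬛⬜⬜⬜⬜⬛
⬛⬛⬜⬜⬜❓❓
⬛⬛⬜⬜⬜❓❓
⬛⬛⬛⬛⬛❓❓
⬛⬛⬛⬛⬛❓❓

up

❓❓❓❓❓❓❓❓❓❓⬛
❓❓❓❓❓❓❓❓❓❓⬛
❓❓❓❓❓❓❓❓❓❓⬛
❓❓❓⬛⬛⬜⬛⬛❓❓⬛
❓❓❓⬛⬛⬜⬛⬛❓❓⬛
❓⬛⬛⬛⬛🔴⬛⬛❓❓⬛
❓⬛⬛⬛⬛⬜⬛⬛❓❓⬛
❓⬛⬛⬜⬜⬜📦⬛❓❓⬛
❓⬛⬛⬜⬜⬜⬜⬛❓❓⬛
❓⬛⬛⬜⬜⬜⬜⬛❓❓⬛
❓⬛⬛⬜⬜⬜❓❓❓❓⬛

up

❓❓❓❓❓❓❓❓❓❓⬛
❓❓❓❓❓❓❓❓❓❓⬛
❓❓❓❓❓❓❓❓❓❓⬛
❓❓❓⬜⬜⬜⬛⬛❓❓⬛
❓❓❓⬛⬛⬜⬛⬛❓❓⬛
❓❓❓⬛⬛🔴⬛⬛❓❓⬛
❓⬛⬛⬛⬛⬜⬛⬛❓❓⬛
❓⬛⬛⬛⬛⬜⬛⬛❓❓⬛
❓⬛⬛⬜⬜⬜📦⬛❓❓⬛
❓⬛⬛⬜⬜⬜⬜⬛❓❓⬛
❓⬛⬛⬜⬜⬜⬜⬛❓❓⬛

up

❓❓❓❓❓❓❓❓❓❓⬛
❓❓❓❓❓❓❓❓❓❓⬛
❓❓❓❓❓❓❓❓❓❓⬛
❓❓❓⬛⬛⬛⬛⬛❓❓⬛
❓❓❓⬜⬜⬜⬛⬛❓❓⬛
❓❓❓⬛⬛🔴⬛⬛❓❓⬛
❓❓❓⬛⬛⬜⬛⬛❓❓⬛
❓⬛⬛⬛⬛⬜⬛⬛❓❓⬛
❓⬛⬛⬛⬛⬜⬛⬛❓❓⬛
❓⬛⬛⬜⬜⬜📦⬛❓❓⬛
❓⬛⬛⬜⬜⬜⬜⬛❓❓⬛

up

⬛⬛⬛⬛⬛⬛⬛⬛⬛⬛⬛
❓❓❓❓❓❓❓❓❓❓⬛
❓❓❓❓❓❓❓❓❓❓⬛
❓❓❓⬛⬛⬛⬛⬛❓❓⬛
❓❓❓⬛⬛⬛⬛⬛❓❓⬛
❓❓❓⬜⬜🔴⬛⬛❓❓⬛
❓❓❓⬛⬛⬜⬛⬛❓❓⬛
❓❓❓⬛⬛⬜⬛⬛❓❓⬛
❓⬛⬛⬛⬛⬜⬛⬛❓❓⬛
❓⬛⬛⬛⬛⬜⬛⬛❓❓⬛
❓⬛⬛⬜⬜⬜📦⬛❓❓⬛

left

⬛⬛⬛⬛⬛⬛⬛⬛⬛⬛⬛
❓❓❓❓❓❓❓❓❓❓❓
❓❓❓❓❓❓❓❓❓❓❓
❓❓❓⬜⬛⬛⬛⬛⬛❓❓
❓❓❓⬜⬛⬛⬛⬛⬛❓❓
❓❓❓⬜⬜🔴⬜⬛⬛❓❓
❓❓❓⬜⬛⬛⬜⬛⬛❓❓
❓❓❓⬛⬛⬛⬜⬛⬛❓❓
❓❓⬛⬛⬛⬛⬜⬛⬛❓❓
❓❓⬛⬛⬛⬛⬜⬛⬛❓❓
❓❓⬛⬛⬜⬜⬜📦⬛❓❓

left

⬛⬛⬛⬛⬛⬛⬛⬛⬛⬛⬛
❓❓❓❓❓❓❓❓❓❓❓
❓❓❓❓❓❓❓❓❓❓❓
❓❓❓⬜⬜⬛⬛⬛⬛⬛❓
❓❓❓⬜⬜⬛⬛⬛⬛⬛❓
❓❓❓📦⬜🔴⬜⬜⬛⬛❓
❓❓❓⬜⬜⬛⬛⬜⬛⬛❓
❓❓❓⬛⬛⬛⬛⬜⬛⬛❓
❓❓❓⬛⬛⬛⬛⬜⬛⬛❓
❓❓❓⬛⬛⬛⬛⬜⬛⬛❓
❓❓❓⬛⬛⬜⬜⬜📦⬛❓

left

⬛⬛⬛⬛⬛⬛⬛⬛⬛⬛⬛
❓❓❓❓❓❓❓❓❓❓❓
❓❓❓❓❓❓❓❓❓❓❓
❓❓❓⬜⬜⬜⬛⬛⬛⬛⬛
❓❓❓⬜⬜⬜⬛⬛⬛⬛⬛
❓❓❓⬜📦🔴⬜⬜⬜⬛⬛
❓❓❓⬜⬜⬜⬛⬛⬜⬛⬛
❓❓❓⬛⬛⬛⬛⬛⬜⬛⬛
❓❓❓❓⬛⬛⬛⬛⬜⬛⬛
❓❓❓❓⬛⬛⬛⬛⬜⬛⬛
❓❓❓❓⬛⬛⬜⬜⬜📦⬛

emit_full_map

⬜⬜⬜⬛⬛⬛⬛⬛
⬜⬜⬜⬛⬛⬛⬛⬛
⬜📦🔴⬜⬜⬜⬛⬛
⬜⬜⬜⬛⬛⬜⬛⬛
⬛⬛⬛⬛⬛⬜⬛⬛
❓⬛⬛⬛⬛⬜⬛⬛
❓⬛⬛⬛⬛⬜⬛⬛
❓⬛⬛⬜⬜⬜📦⬛
❓⬛⬛⬜⬜⬜⬜⬛
❓⬛⬛⬜⬜⬜⬜⬛
❓⬛⬛⬜⬜⬜❓❓
❓⬛⬛⬜⬜⬜❓❓
❓⬛⬛⬛⬛⬛❓❓
❓⬛⬛⬛⬛⬛❓❓

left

⬛⬛⬛⬛⬛⬛⬛⬛⬛⬛⬛
❓❓❓❓❓❓❓❓❓❓❓
❓❓❓❓❓❓❓❓❓❓❓
❓❓❓⬜⬜⬜⬜⬛⬛⬛⬛
❓❓❓⬜⬜⬜⬜⬛⬛⬛⬛
❓❓❓⬜⬜🔴⬜⬜⬜⬜⬛
❓❓❓⬜⬜⬜⬜⬛⬛⬜⬛
❓❓❓⬛⬛⬛⬛⬛⬛⬜⬛
❓❓❓❓❓⬛⬛⬛⬛⬜⬛
❓❓❓❓❓⬛⬛⬛⬛⬜⬛
❓❓❓❓❓⬛⬛⬜⬜⬜📦

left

⬛⬛⬛⬛⬛⬛⬛⬛⬛⬛⬛
❓❓❓❓❓❓❓❓❓❓❓
❓❓❓❓❓❓❓❓❓❓❓
❓❓❓⬛⬜⬜⬜⬜⬛⬛⬛
❓❓❓⬜⬜⬜⬜⬜⬛⬛⬛
❓❓❓⬜⬜🔴📦⬜⬜⬜⬜
❓❓❓⬛⬜⬜⬜⬜⬛⬛⬜
❓❓❓⬛⬛⬛⬛⬛⬛⬛⬜
❓❓❓❓❓❓⬛⬛⬛⬛⬜
❓❓❓❓❓❓⬛⬛⬛⬛⬜
❓❓❓❓❓❓⬛⬛⬜⬜⬜

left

⬛⬛⬛⬛⬛⬛⬛⬛⬛⬛⬛
❓❓❓❓❓❓❓❓❓❓❓
❓❓❓❓❓❓❓❓❓❓❓
❓❓❓⬜⬛⬜⬜⬜⬜⬛⬛
❓❓❓⬜⬜⬜⬜⬜⬜⬛⬛
❓❓❓⬜⬜🔴⬜📦⬜⬜⬜
❓❓❓⬜⬛⬜⬜⬜⬜⬛⬛
❓❓❓⬛⬛⬛⬛⬛⬛⬛⬛
❓❓❓❓❓❓❓⬛⬛⬛⬛
❓❓❓❓❓❓❓⬛⬛⬛⬛
❓❓❓❓❓❓❓⬛⬛⬜⬜

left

⬛⬛⬛⬛⬛⬛⬛⬛⬛⬛⬛
❓❓❓❓❓❓❓❓❓❓❓
❓❓❓❓❓❓❓❓❓❓❓
❓❓❓⬜⬜⬛⬜⬜⬜⬜⬛
❓❓❓⬜⬜⬜⬜⬜⬜⬜⬛
❓❓❓⬜⬜🔴⬜⬜📦⬜⬜
❓❓❓🚪⬜⬛⬜⬜⬜⬜⬛
❓❓❓⬜⬛⬛⬛⬛⬛⬛⬛
❓❓❓❓❓❓❓❓⬛⬛⬛
❓❓❓❓❓❓❓❓⬛⬛⬛
❓❓❓❓❓❓❓❓⬛⬛⬜

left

⬛⬛⬛⬛⬛⬛⬛⬛⬛⬛⬛
❓❓❓❓❓❓❓❓❓❓❓
❓❓❓❓❓❓❓❓❓❓❓
❓❓❓⬜⬜⬜⬛⬜⬜⬜⬜
❓❓❓⬜⬜⬜⬜⬜⬜⬜⬜
❓❓❓⬜⬜🔴⬜⬜⬜📦⬜
❓❓❓⬜🚪⬜⬛⬜⬜⬜⬜
❓❓❓⬜⬜⬛⬛⬛⬛⬛⬛
❓❓❓❓❓❓❓❓❓⬛⬛
❓❓❓❓❓❓❓❓❓⬛⬛
❓❓❓❓❓❓❓❓❓⬛⬛

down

❓❓❓❓❓❓❓❓❓❓❓
❓❓❓❓❓❓❓❓❓❓❓
❓❓❓⬜⬜⬜⬛⬜⬜⬜⬜
❓❓❓⬜⬜⬜⬜⬜⬜⬜⬜
❓❓❓⬜⬜⬜⬜⬜⬜📦⬜
❓❓❓⬜🚪🔴⬛⬜⬜⬜⬜
❓❓❓⬜⬜⬛⬛⬛⬛⬛⬛
❓❓❓⬛⬛⬛⬛⬛❓⬛⬛
❓❓❓❓❓❓❓❓❓⬛⬛
❓❓❓❓❓❓❓❓❓⬛⬛
❓❓❓❓❓❓❓❓❓⬛⬛

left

❓❓❓❓❓❓❓❓❓❓❓
❓❓❓❓❓❓❓❓❓❓❓
❓❓❓❓⬜⬜⬜⬛⬜⬜⬜
❓❓❓⬜⬜⬜⬜⬜⬜⬜⬜
❓❓❓⬜⬜⬜⬜⬜⬜⬜📦
❓❓❓📦⬜🔴⬜⬛⬜⬜⬜
❓❓❓⬜⬜⬜⬛⬛⬛⬛⬛
❓❓❓⬜⬛⬛⬛⬛⬛❓⬛
❓❓❓❓❓❓❓❓❓❓⬛
❓❓❓❓❓❓❓❓❓❓⬛
❓❓❓❓❓❓❓❓❓❓⬛

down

❓❓❓❓❓❓❓❓❓❓❓
❓❓❓❓⬜⬜⬜⬛⬜⬜⬜
❓❓❓⬜⬜⬜⬜⬜⬜⬜⬜
❓❓❓⬜⬜⬜⬜⬜⬜⬜📦
❓❓❓📦⬜🚪⬜⬛⬜⬜⬜
❓❓❓⬜⬜🔴⬛⬛⬛⬛⬛
❓❓❓⬜⬛⬛⬛⬛⬛❓⬛
❓❓❓🚪⬜⬜⬛⬛❓❓⬛
❓❓❓❓❓❓❓❓❓❓⬛
❓❓❓❓❓❓❓❓❓❓⬛
❓❓❓❓❓❓❓❓❓❓⬛

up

❓❓❓❓❓❓❓❓❓❓❓
❓❓❓❓❓❓❓❓❓❓❓
❓❓❓❓⬜⬜⬜⬛⬜⬜⬜
❓❓❓⬜⬜⬜⬜⬜⬜⬜⬜
❓❓❓⬜⬜⬜⬜⬜⬜⬜📦
❓❓❓📦⬜🔴⬜⬛⬜⬜⬜
❓❓❓⬜⬜⬜⬛⬛⬛⬛⬛
❓❓❓⬜⬛⬛⬛⬛⬛❓⬛
❓❓❓🚪⬜⬜⬛⬛❓❓⬛
❓❓❓❓❓❓❓❓❓❓⬛
❓❓❓❓❓❓❓❓❓❓⬛

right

❓❓❓❓❓❓❓❓❓❓❓
❓❓❓❓❓❓❓❓❓❓❓
❓❓❓⬜⬜⬜⬛⬜⬜⬜⬜
❓❓⬜⬜⬜⬜⬜⬜⬜⬜⬜
❓❓⬜⬜⬜⬜⬜⬜⬜📦⬜
❓❓📦⬜🚪🔴⬛⬜⬜⬜⬜
❓❓⬜⬜⬜⬛⬛⬛⬛⬛⬛
❓❓⬜⬛⬛⬛⬛⬛❓⬛⬛
❓❓🚪⬜⬜⬛⬛❓❓⬛⬛
❓❓❓❓❓❓❓❓❓⬛⬛
❓❓❓❓❓❓❓❓❓⬛⬛

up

⬛⬛⬛⬛⬛⬛⬛⬛⬛⬛⬛
❓❓❓❓❓❓❓❓❓❓❓
❓❓❓❓❓❓❓❓❓❓❓
❓❓❓⬜⬜⬜⬛⬜⬜⬜⬜
❓❓⬜⬜⬜⬜⬜⬜⬜⬜⬜
❓❓⬜⬜⬜🔴⬜⬜⬜📦⬜
❓❓📦⬜🚪⬜⬛⬜⬜⬜⬜
❓❓⬜⬜⬜⬛⬛⬛⬛⬛⬛
❓❓⬜⬛⬛⬛⬛⬛❓⬛⬛
❓❓🚪⬜⬜⬛⬛❓❓⬛⬛
❓❓❓❓❓❓❓❓❓⬛⬛

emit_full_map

❓⬜⬜⬜⬛⬜⬜⬜⬜⬛⬛⬛⬛⬛
⬜⬜⬜⬜⬜⬜⬜⬜⬜⬛⬛⬛⬛⬛
⬜⬜⬜🔴⬜⬜⬜📦⬜⬜⬜⬜⬛⬛
📦⬜🚪⬜⬛⬜⬜⬜⬜⬛⬛⬜⬛⬛
⬜⬜⬜⬛⬛⬛⬛⬛⬛⬛⬛⬜⬛⬛
⬜⬛⬛⬛⬛⬛❓⬛⬛⬛⬛⬜⬛⬛
🚪⬜⬜⬛⬛❓❓⬛⬛⬛⬛⬜⬛⬛
❓❓❓❓❓❓❓⬛⬛⬜⬜⬜📦⬛
❓❓❓❓❓❓❓⬛⬛⬜⬜⬜⬜⬛
❓❓❓❓❓❓❓⬛⬛⬜⬜⬜⬜⬛
❓❓❓❓❓❓❓⬛⬛⬜⬜⬜❓❓
❓❓❓❓❓❓❓⬛⬛⬜⬜⬜❓❓
❓❓❓❓❓❓❓⬛⬛⬛⬛⬛❓❓
❓❓❓❓❓❓❓⬛⬛⬛⬛⬛❓❓

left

⬛⬛⬛⬛⬛⬛⬛⬛⬛⬛⬛
❓❓❓❓❓❓❓❓❓❓❓
❓❓❓❓❓❓❓❓❓❓❓
❓❓❓⬜⬜⬜⬜⬛⬜⬜⬜
❓❓❓⬜⬜⬜⬜⬜⬜⬜⬜
❓❓❓⬜⬜🔴⬜⬜⬜⬜📦
❓❓❓📦⬜🚪⬜⬛⬜⬜⬜
❓❓❓⬜⬜⬜⬛⬛⬛⬛⬛
❓❓❓⬜⬛⬛⬛⬛⬛❓⬛
❓❓❓🚪⬜⬜⬛⬛❓❓⬛
❓❓❓❓❓❓❓❓❓❓⬛

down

❓❓❓❓❓❓❓❓❓❓❓
❓❓❓❓❓❓❓❓❓❓❓
❓❓❓⬜⬜⬜⬜⬛⬜⬜⬜
❓❓❓⬜⬜⬜⬜⬜⬜⬜⬜
❓❓❓⬜⬜⬜⬜⬜⬜⬜📦
❓❓❓📦⬜🔴⬜⬛⬜⬜⬜
❓❓❓⬜⬜⬜⬛⬛⬛⬛⬛
❓❓❓⬜⬛⬛⬛⬛⬛❓⬛
❓❓❓🚪⬜⬜⬛⬛❓❓⬛
❓❓❓❓❓❓❓❓❓❓⬛
❓❓❓❓❓❓❓❓❓❓⬛

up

⬛⬛⬛⬛⬛⬛⬛⬛⬛⬛⬛
❓❓❓❓❓❓❓❓❓❓❓
❓❓❓❓❓❓❓❓❓❓❓
❓❓❓⬜⬜⬜⬜⬛⬜⬜⬜
❓❓❓⬜⬜⬜⬜⬜⬜⬜⬜
❓❓❓⬜⬜🔴⬜⬜⬜⬜📦
❓❓❓📦⬜🚪⬜⬛⬜⬜⬜
❓❓❓⬜⬜⬜⬛⬛⬛⬛⬛
❓❓❓⬜⬛⬛⬛⬛⬛❓⬛
❓❓❓🚪⬜⬜⬛⬛❓❓⬛
❓❓❓❓❓❓❓❓❓❓⬛

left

⬛⬛⬛⬛⬛⬛⬛⬛⬛⬛⬛
❓❓❓❓❓❓❓❓❓❓❓
❓❓❓❓❓❓❓❓❓❓❓
❓❓❓⬛⬜⬜⬜⬜⬛⬜⬜
❓❓❓⬛⬜⬜⬜⬜⬜⬜⬜
❓❓❓⬛⬜🔴⬜⬜⬜⬜⬜
❓❓❓⬛📦⬜🚪⬜⬛⬜⬜
❓❓❓⬜⬜⬜⬜⬛⬛⬛⬛
❓❓❓❓⬜⬛⬛⬛⬛⬛❓
❓❓❓❓🚪⬜⬜⬛⬛❓❓
❓❓❓❓❓❓❓❓❓❓❓

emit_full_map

⬛⬜⬜⬜⬜⬛⬜⬜⬜⬜⬛⬛⬛⬛⬛
⬛⬜⬜⬜⬜⬜⬜⬜⬜⬜⬛⬛⬛⬛⬛
⬛⬜🔴⬜⬜⬜⬜⬜📦⬜⬜⬜⬜⬛⬛
⬛📦⬜🚪⬜⬛⬜⬜⬜⬜⬛⬛⬜⬛⬛
⬜⬜⬜⬜⬛⬛⬛⬛⬛⬛⬛⬛⬜⬛⬛
❓⬜⬛⬛⬛⬛⬛❓⬛⬛⬛⬛⬜⬛⬛
❓🚪⬜⬜⬛⬛❓❓⬛⬛⬛⬛⬜⬛⬛
❓❓❓❓❓❓❓❓⬛⬛⬜⬜⬜📦⬛
❓❓❓❓❓❓❓❓⬛⬛⬜⬜⬜⬜⬛
❓❓❓❓❓❓❓❓⬛⬛⬜⬜⬜⬜⬛
❓❓❓❓❓❓❓❓⬛⬛⬜⬜⬜❓❓
❓❓❓❓❓❓❓❓⬛⬛⬜⬜⬜❓❓
❓❓❓❓❓❓❓❓⬛⬛⬛⬛⬛❓❓
❓❓❓❓❓❓❓❓⬛⬛⬛⬛⬛❓❓


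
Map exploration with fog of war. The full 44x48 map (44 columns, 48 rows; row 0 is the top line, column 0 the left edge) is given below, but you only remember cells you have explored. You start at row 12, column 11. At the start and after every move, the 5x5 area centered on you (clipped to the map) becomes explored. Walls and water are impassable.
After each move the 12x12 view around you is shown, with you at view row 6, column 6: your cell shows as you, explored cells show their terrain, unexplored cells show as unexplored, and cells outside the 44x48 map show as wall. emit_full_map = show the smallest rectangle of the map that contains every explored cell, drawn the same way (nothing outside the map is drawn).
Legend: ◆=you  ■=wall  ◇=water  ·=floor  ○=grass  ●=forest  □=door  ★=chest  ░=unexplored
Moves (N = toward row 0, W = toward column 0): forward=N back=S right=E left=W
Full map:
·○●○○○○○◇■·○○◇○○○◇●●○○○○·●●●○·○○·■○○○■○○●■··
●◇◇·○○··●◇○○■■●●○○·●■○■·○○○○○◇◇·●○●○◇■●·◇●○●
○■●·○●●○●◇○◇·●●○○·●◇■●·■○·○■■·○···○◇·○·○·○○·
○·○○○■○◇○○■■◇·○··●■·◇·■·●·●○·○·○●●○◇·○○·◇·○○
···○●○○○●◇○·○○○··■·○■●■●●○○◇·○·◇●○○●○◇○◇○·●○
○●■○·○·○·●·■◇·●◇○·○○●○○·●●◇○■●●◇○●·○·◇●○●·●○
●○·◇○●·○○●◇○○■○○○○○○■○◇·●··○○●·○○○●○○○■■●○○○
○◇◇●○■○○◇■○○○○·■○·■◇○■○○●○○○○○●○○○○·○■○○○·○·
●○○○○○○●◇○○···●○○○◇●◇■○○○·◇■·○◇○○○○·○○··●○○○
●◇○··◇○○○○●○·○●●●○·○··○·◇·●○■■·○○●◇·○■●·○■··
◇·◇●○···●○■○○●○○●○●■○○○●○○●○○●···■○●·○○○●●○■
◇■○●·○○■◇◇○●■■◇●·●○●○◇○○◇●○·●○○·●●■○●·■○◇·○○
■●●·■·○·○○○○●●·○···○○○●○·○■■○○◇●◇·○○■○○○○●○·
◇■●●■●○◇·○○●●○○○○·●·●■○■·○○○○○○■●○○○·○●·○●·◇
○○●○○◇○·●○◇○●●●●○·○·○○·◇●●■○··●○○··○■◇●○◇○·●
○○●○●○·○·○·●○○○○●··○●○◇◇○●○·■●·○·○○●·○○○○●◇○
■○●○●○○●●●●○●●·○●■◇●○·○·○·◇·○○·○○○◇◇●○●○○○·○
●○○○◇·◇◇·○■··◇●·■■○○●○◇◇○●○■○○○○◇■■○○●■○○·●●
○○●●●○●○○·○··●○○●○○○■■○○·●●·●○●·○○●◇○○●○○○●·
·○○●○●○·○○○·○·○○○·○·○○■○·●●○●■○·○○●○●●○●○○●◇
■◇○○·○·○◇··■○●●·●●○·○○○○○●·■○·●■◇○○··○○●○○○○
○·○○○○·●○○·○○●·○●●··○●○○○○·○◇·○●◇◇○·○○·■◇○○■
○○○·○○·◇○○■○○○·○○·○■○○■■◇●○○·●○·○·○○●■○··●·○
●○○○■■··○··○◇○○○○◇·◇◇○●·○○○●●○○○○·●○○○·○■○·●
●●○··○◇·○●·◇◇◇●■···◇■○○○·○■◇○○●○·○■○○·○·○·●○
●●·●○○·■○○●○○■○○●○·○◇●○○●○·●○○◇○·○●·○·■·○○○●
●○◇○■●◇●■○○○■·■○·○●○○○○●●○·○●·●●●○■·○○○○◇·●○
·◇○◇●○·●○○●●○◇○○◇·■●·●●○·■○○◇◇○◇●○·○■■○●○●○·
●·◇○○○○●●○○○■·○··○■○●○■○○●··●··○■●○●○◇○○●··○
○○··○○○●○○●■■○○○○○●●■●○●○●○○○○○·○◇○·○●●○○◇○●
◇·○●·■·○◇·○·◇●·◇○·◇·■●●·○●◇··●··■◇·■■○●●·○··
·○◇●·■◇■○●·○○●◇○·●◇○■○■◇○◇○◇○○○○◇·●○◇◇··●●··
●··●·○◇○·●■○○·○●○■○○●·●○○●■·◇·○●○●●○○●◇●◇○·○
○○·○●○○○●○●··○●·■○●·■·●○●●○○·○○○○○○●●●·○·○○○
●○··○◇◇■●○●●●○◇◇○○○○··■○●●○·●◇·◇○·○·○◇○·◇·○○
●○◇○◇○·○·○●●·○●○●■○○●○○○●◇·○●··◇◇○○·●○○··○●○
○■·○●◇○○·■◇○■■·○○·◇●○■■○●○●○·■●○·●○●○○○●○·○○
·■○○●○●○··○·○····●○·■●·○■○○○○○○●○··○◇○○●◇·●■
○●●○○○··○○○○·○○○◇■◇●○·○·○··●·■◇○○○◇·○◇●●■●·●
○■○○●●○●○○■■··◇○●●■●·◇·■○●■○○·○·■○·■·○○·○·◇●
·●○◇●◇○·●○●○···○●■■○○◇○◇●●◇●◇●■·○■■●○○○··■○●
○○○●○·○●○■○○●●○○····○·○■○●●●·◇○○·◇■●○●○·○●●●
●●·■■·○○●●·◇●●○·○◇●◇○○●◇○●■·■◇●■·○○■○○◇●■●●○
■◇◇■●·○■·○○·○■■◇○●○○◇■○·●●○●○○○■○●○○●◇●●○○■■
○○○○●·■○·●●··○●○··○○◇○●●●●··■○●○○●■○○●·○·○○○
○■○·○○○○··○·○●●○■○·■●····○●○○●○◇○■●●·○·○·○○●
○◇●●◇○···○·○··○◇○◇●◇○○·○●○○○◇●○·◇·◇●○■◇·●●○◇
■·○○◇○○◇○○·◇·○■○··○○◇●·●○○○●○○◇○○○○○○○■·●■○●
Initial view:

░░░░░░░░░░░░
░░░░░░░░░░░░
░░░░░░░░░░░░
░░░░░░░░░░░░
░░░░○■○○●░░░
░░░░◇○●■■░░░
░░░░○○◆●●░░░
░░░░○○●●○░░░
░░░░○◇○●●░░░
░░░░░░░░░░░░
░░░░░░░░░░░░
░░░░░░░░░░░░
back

░░░░░░░░░░░░
░░░░░░░░░░░░
░░░░░░░░░░░░
░░░░○■○○●░░░
░░░░◇○●■■░░░
░░░░○○○●●░░░
░░░░○○◆●○░░░
░░░░○◇○●●░░░
░░░░○·●○○░░░
░░░░░░░░░░░░
░░░░░░░░░░░░
░░░░░░░░░░░░

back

░░░░░░░░░░░░
░░░░░░░░░░░░
░░░░○■○○●░░░
░░░░◇○●■■░░░
░░░░○○○●●░░░
░░░░○○●●○░░░
░░░░○◇◆●●░░░
░░░░○·●○○░░░
░░░░●●○●●░░░
░░░░░░░░░░░░
░░░░░░░░░░░░
░░░░░░░░░░░░

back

░░░░░░░░░░░░
░░░░○■○○●░░░
░░░░◇○●■■░░░
░░░░○○○●●░░░
░░░░○○●●○░░░
░░░░○◇○●●░░░
░░░░○·◆○○░░░
░░░░●●○●●░░░
░░░░○■··◇░░░
░░░░░░░░░░░░
░░░░░░░░░░░░
░░░░░░░░░░░░

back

░░░░○■○○●░░░
░░░░◇○●■■░░░
░░░░○○○●●░░░
░░░░○○●●○░░░
░░░░○◇○●●░░░
░░░░○·●○○░░░
░░░░●●◆●●░░░
░░░░○■··◇░░░
░░░░·○··●░░░
░░░░░░░░░░░░
░░░░░░░░░░░░
░░░░░░░░░░░░

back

░░░░◇○●■■░░░
░░░░○○○●●░░░
░░░░○○●●○░░░
░░░░○◇○●●░░░
░░░░○·●○○░░░
░░░░●●○●●░░░
░░░░○■◆·◇░░░
░░░░·○··●░░░
░░░░○○·○·░░░
░░░░░░░░░░░░
░░░░░░░░░░░░
░░░░░░░░░░░░

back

░░░░○○○●●░░░
░░░░○○●●○░░░
░░░░○◇○●●░░░
░░░░○·●○○░░░
░░░░●●○●●░░░
░░░░○■··◇░░░
░░░░·○◆·●░░░
░░░░○○·○·░░░
░░░░··■○●░░░
░░░░░░░░░░░░
░░░░░░░░░░░░
░░░░░░░░░░░░

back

░░░░○○●●○░░░
░░░░○◇○●●░░░
░░░░○·●○○░░░
░░░░●●○●●░░░
░░░░○■··◇░░░
░░░░·○··●░░░
░░░░○○◆○·░░░
░░░░··■○●░░░
░░░░○·○○●░░░
░░░░░░░░░░░░
░░░░░░░░░░░░
░░░░░░░░░░░░

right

░░░○○●●○░░░░
░░░○◇○●●░░░░
░░░○·●○○░░░░
░░░●●○●●░░░░
░░░○■··◇●░░░
░░░·○··●○░░░
░░░○○·◆·○░░░
░░░··■○●●░░░
░░░○·○○●·░░░
░░░░░░░░░░░░
░░░░░░░░░░░░
░░░░░░░░░░░░

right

░░○○●●○░░░░░
░░○◇○●●░░░░░
░░○·●○○░░░░░
░░●●○●●░░░░░
░░○■··◇●·░░░
░░·○··●○○░░░
░░○○·○◆○○░░░
░░··■○●●·░░░
░░○·○○●·○░░░
░░░░░░░░░░░░
░░░░░░░░░░░░
░░░░░░░░░░░░

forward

░░○○○●●░░░░░
░░○○●●○░░░░░
░░○◇○●●░░░░░
░░○·●○○░░░░░
░░●●○●●·○░░░
░░○■··◇●·░░░
░░·○··◆○○░░░
░░○○·○·○○░░░
░░··■○●●·░░░
░░○·○○●·○░░░
░░░░░░░░░░░░
░░░░░░░░░░░░

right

░○○○●●░░░░░░
░○○●●○░░░░░░
░○◇○●●░░░░░░
░○·●○○░░░░░░
░●●○●●·○●░░░
░○■··◇●·■░░░
░·○··●◆○●░░░
░○○·○·○○○░░░
░··■○●●·●░░░
░○·○○●·○░░░░
░░░░░░░░░░░░
░░░░░░░░░░░░

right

○○○●●░░░░░░░
○○●●○░░░░░░░
○◇○●●░░░░░░░
○·●○○░░░░░░░
●●○●●·○●■░░░
○■··◇●·■■░░░
·○··●○◆●○░░░
○○·○·○○○·░░░
··■○●●·●●░░░
○·○○●·○░░░░░
░░░░░░░░░░░░
░░░░░░░░░░░░

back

○○●●○░░░░░░░
○◇○●●░░░░░░░
○·●○○░░░░░░░
●●○●●·○●■░░░
○■··◇●·■■░░░
·○··●○○●○░░░
○○·○·○◆○·░░░
··■○●●·●●░░░
○·○○●·○●●░░░
░░░░░░░░░░░░
░░░░░░░░░░░░
░░░░░░░░░░░░

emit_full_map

○■○○●░░░░
◇○●■■░░░░
○○○●●░░░░
○○●●○░░░░
○◇○●●░░░░
○·●○○░░░░
●●○●●·○●■
○■··◇●·■■
·○··●○○●○
○○·○·○◆○·
··■○●●·●●
○·○○●·○●●

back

○◇○●●░░░░░░░
○·●○○░░░░░░░
●●○●●·○●■░░░
○■··◇●·■■░░░
·○··●○○●○░░░
○○·○·○○○·░░░
··■○●●◆●●░░░
○·○○●·○●●░░░
░░░░○·○○·░░░
░░░░░░░░░░░░
░░░░░░░░░░░░
░░░░░░░░░░░░

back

○·●○○░░░░░░░
●●○●●·○●■░░░
○■··◇●·■■░░░
·○··●○○●○░░░
○○·○·○○○·░░░
··■○●●·●●░░░
○·○○●·◆●●░░░
░░░░○·○○·░░░
░░░░○○○○◇░░░
░░░░░░░░░░░░
░░░░░░░░░░░░
░░░░░░░░░░░░

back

●●○●●·○●■░░░
○■··◇●·■■░░░
·○··●○○●○░░░
○○·○·○○○·░░░
··■○●●·●●░░░
○·○○●·○●●░░░
░░░░○·◆○·░░░
░░░░○○○○◇░░░
░░░░◇●■··░░░
░░░░░░░░░░░░
░░░░░░░░░░░░
░░░░░░░░░░░░

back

○■··◇●·■■░░░
·○··●○○●○░░░
○○·○·○○○·░░░
··■○●●·●●░░░
○·○○●·○●●░░░
░░░░○·○○·░░░
░░░░○○◆○◇░░░
░░░░◇●■··░░░
░░░░■○○●○░░░
░░░░░░░░░░░░
░░░░░░░░░░░░
░░░░░░░░░░░░

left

░○■··◇●·■■░░
░·○··●○○●○░░
░○○·○·○○○·░░
░··■○●●·●●░░
░○·○○●·○●●░░
░░░░○○·○○·░░
░░░░◇○◆○○◇░░
░░░░◇◇●■··░░
░░░░○■○○●○░░
░░░░░░░░░░░░
░░░░░░░░░░░░
░░░░░░░░░░░░

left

░░○■··◇●·■■░
░░·○··●○○●○░
░░○○·○·○○○·░
░░··■○●●·●●░
░░○·○○●·○●●░
░░░░○○○·○○·░
░░░░○◇◆○○○◇░
░░░░◇◇◇●■··░
░░░░○○■○○●○░
░░░░░░░░░░░░
░░░░░░░░░░░░
░░░░░░░░░░░░

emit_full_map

○■○○●░░░░
◇○●■■░░░░
○○○●●░░░░
○○●●○░░░░
○◇○●●░░░░
○·●○○░░░░
●●○●●·○●■
○■··◇●·■■
·○··●○○●○
○○·○·○○○·
··■○●●·●●
○·○○●·○●●
░░○○○·○○·
░░○◇◆○○○◇
░░◇◇◇●■··
░░○○■○○●○
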